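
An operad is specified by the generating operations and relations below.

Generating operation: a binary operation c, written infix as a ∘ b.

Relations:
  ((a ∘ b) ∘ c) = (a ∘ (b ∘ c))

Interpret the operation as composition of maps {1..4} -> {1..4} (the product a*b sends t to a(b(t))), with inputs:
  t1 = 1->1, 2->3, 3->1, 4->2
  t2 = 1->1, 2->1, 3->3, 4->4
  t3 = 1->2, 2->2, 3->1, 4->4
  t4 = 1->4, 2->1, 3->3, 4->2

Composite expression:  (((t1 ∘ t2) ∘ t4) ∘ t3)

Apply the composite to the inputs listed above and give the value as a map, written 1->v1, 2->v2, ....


1->1, 2->1, 3->2, 4->1


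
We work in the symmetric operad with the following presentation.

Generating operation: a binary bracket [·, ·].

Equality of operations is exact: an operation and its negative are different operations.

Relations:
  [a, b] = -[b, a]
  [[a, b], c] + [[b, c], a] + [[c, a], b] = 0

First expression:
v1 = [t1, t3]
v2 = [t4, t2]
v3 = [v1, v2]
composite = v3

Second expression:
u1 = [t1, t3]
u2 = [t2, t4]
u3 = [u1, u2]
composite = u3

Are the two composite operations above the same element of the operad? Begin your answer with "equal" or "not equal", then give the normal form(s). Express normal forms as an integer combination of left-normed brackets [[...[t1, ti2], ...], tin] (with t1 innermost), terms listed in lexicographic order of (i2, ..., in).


Reducing the first expression gives -[[[t1, t3], t2], t4] + [[[t1, t3], t4], t2]
Reducing the second expression gives [[[t1, t3], t2], t4] - [[[t1, t3], t4], t2]
Different reductions; not equal.

not equal — first -[[[t1, t3], t2], t4] + [[[t1, t3], t4], t2], second [[[t1, t3], t2], t4] - [[[t1, t3], t4], t2]


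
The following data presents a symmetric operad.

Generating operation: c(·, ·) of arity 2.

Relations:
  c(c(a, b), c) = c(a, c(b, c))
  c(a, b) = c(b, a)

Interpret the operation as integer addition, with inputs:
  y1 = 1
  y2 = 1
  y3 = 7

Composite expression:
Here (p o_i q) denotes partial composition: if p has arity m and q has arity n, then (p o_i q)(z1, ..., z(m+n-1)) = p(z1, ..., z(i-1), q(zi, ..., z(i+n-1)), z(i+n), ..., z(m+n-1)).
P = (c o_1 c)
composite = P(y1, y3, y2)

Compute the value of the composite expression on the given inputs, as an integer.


9


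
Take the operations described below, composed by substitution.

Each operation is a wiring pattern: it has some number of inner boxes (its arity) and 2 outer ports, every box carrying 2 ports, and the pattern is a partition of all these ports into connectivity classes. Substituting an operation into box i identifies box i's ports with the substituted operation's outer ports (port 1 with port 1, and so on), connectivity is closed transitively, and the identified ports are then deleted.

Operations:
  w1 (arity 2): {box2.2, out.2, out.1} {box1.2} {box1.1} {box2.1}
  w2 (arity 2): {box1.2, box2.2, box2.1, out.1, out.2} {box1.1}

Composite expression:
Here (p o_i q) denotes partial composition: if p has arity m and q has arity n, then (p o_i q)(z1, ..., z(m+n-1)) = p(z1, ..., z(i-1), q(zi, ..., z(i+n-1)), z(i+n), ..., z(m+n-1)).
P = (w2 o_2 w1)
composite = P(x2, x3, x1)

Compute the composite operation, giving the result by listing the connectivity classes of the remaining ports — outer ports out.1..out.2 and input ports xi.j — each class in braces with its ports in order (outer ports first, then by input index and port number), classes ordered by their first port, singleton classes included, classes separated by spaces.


{out.1, out.2, x1.2, x2.2} {x1.1} {x2.1} {x3.1} {x3.2}


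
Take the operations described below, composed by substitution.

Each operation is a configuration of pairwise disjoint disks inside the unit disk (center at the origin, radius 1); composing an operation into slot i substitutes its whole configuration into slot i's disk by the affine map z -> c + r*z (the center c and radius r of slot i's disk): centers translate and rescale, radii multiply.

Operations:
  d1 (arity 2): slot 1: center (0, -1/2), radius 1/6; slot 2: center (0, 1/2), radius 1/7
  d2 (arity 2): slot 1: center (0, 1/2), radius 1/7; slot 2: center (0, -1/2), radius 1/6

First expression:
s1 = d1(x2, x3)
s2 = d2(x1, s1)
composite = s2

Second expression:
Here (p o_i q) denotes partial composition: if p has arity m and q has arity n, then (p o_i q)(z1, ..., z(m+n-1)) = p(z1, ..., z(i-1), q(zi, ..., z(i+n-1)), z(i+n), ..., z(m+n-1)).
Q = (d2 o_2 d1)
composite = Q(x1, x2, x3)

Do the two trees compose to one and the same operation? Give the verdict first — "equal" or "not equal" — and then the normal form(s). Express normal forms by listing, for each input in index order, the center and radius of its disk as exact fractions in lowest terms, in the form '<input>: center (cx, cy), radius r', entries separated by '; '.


equal; both compose to x1: center (0, 1/2), radius 1/7; x2: center (0, -7/12), radius 1/36; x3: center (0, -5/12), radius 1/42

The first expression, normalized: x1: center (0, 1/2), radius 1/7; x2: center (0, -7/12), radius 1/36; x3: center (0, -5/12), radius 1/42
The second expression, normalized: x1: center (0, 1/2), radius 1/7; x2: center (0, -7/12), radius 1/36; x3: center (0, -5/12), radius 1/42
The normal forms match — equal.


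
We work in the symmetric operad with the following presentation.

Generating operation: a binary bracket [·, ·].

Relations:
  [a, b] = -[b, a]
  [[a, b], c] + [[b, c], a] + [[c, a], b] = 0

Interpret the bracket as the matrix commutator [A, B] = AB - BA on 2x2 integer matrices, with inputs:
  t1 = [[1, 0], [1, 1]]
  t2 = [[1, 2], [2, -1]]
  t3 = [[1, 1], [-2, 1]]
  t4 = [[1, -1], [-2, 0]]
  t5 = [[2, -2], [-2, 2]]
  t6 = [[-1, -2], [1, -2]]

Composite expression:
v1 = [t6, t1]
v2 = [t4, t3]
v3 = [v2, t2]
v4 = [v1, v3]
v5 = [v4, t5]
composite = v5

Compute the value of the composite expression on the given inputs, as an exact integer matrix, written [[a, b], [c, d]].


[t6, t1] = [[-2, 0], [-1, 2]]
[t4, t3] = [[4, 1], [2, -4]]
[[t4, t3], t2] = [[-2, 14], [-12, 2]]
[[t6, t1], [[t4, t3], t2]] = [[14, -56], [-44, -14]]
[[[t6, t1], [[t4, t3], t2]], t5] = [[24, -56], [56, -24]]

[[24, -56], [56, -24]]


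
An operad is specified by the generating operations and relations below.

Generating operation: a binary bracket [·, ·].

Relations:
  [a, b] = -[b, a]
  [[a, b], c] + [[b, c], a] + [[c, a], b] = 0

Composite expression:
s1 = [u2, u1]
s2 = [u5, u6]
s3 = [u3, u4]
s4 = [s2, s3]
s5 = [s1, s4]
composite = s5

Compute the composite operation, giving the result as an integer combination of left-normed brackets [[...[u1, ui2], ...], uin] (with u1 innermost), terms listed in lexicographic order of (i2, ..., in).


In the tensor algebra, words opening u1 carry the u1-anchored form.
Composite bracket: [[u2, u1], [[u5, u6], [u3, u4]]]
Expanding via [a, b] = ab - ba: 32 signed words (2^5 = 32).
Keep just the words that open with u1:
  u1u2u3u4u5u6 appears with sign +1, giving the term +[[[[[u1, u2], u3], u4], u5], u6]
  u1u2u3u4u6u5 appears with sign -1, giving the term -[[[[[u1, u2], u3], u4], u6], u5]
  u1u2u4u3u5u6 appears with sign -1, giving the term -[[[[[u1, u2], u4], u3], u5], u6]
  u1u2u4u3u6u5 appears with sign +1, giving the term +[[[[[u1, u2], u4], u3], u6], u5]
  u1u2u5u6u3u4 appears with sign -1, giving the term -[[[[[u1, u2], u5], u6], u3], u4]
  u1u2u5u6u4u3 appears with sign +1, giving the term +[[[[[u1, u2], u5], u6], u4], u3]
  u1u2u6u5u3u4 appears with sign +1, giving the term +[[[[[u1, u2], u6], u5], u3], u4]
  u1u2u6u5u4u3 appears with sign -1, giving the term -[[[[[u1, u2], u6], u5], u4], u3]

[[[[[u1, u2], u3], u4], u5], u6] - [[[[[u1, u2], u3], u4], u6], u5] - [[[[[u1, u2], u4], u3], u5], u6] + [[[[[u1, u2], u4], u3], u6], u5] - [[[[[u1, u2], u5], u6], u3], u4] + [[[[[u1, u2], u5], u6], u4], u3] + [[[[[u1, u2], u6], u5], u3], u4] - [[[[[u1, u2], u6], u5], u4], u3]


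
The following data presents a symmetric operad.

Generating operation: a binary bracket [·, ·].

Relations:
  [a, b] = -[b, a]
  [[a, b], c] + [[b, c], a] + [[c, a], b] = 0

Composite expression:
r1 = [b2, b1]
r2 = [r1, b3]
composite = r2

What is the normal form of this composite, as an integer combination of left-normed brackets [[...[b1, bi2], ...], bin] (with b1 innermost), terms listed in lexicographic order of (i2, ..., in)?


Skip Jacobi rewriting: expand, keep b1-initial words, read off terms.
Composite bracket: [[b2, b1], b3]
Under [a, b] = ab - ba we get 4 signed associative words (2^2 = 4).
Keep just the words that open with b1:
  b1b2b3 appears with sign -1, giving the term -[[b1, b2], b3]

-[[b1, b2], b3]


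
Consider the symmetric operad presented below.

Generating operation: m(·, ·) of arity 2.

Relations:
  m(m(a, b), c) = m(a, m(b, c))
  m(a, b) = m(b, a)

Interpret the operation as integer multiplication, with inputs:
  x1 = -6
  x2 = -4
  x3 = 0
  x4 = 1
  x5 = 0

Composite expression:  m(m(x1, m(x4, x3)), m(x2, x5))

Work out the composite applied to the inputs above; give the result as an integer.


m(x4, x3) = 0
m(x1, m(x4, x3)) = 0
m(x2, x5) = 0
m(m(x1, m(x4, x3)), m(x2, x5)) = 0

0


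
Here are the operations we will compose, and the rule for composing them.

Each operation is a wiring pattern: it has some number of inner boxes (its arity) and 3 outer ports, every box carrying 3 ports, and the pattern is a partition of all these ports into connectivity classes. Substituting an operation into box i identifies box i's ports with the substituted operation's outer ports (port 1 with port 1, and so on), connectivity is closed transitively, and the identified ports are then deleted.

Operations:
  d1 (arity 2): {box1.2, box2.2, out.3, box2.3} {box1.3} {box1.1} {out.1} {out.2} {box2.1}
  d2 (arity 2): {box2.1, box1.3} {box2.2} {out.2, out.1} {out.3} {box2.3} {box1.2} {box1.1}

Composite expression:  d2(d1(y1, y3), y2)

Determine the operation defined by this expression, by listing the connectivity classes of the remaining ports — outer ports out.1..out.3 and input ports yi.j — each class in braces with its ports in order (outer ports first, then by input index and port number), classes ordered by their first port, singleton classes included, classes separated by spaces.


Two ports join when wires chain via d2-identified ports.
composing d1 on (y1, y3), with out.j its own outer ports: {out.1} {out.2} {out.3, y1.2, y3.2, y3.3} {y1.1} {y1.3} {y3.1}
composing d2 on (y1, y3, y2), with out.j its own outer ports: {out.1, out.2} {out.3} {y1.1} {y1.2, y2.1, y3.2, y3.3} {y1.3} {y2.2} {y2.3} {y3.1}

{out.1, out.2} {out.3} {y1.1} {y1.2, y2.1, y3.2, y3.3} {y1.3} {y2.2} {y2.3} {y3.1}


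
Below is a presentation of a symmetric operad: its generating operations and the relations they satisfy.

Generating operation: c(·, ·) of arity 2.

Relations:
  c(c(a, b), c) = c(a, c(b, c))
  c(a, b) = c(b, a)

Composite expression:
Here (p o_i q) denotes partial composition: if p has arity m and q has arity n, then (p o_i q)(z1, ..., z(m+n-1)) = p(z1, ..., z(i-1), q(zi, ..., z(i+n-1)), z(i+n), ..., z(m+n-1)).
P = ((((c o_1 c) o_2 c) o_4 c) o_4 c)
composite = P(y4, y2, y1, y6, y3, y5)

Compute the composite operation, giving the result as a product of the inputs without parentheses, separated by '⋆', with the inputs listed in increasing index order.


y1 ⋆ y2 ⋆ y3 ⋆ y4 ⋆ y5 ⋆ y6


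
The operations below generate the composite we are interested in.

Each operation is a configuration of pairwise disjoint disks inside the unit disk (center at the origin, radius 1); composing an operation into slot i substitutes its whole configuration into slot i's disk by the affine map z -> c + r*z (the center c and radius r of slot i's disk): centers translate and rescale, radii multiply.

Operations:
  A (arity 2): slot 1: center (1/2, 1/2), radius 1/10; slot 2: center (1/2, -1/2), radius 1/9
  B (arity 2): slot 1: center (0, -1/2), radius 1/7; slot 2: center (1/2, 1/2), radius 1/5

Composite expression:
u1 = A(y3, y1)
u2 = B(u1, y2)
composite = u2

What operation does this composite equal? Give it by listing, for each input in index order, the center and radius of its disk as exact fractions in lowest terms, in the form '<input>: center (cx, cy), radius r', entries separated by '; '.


y1: center (1/14, -4/7), radius 1/63; y2: center (1/2, 1/2), radius 1/5; y3: center (1/14, -3/7), radius 1/70

Affine substitution under B: radii multiply and y-centers shift.
y3 passes through 2 substitutions, ending at center (1/14, -3/7), radius 1/70
y1 passes through 2 substitutions, ending at center (1/14, -4/7), radius 1/63
y2 passes through 1 substitution, ending at center (1/2, 1/2), radius 1/5


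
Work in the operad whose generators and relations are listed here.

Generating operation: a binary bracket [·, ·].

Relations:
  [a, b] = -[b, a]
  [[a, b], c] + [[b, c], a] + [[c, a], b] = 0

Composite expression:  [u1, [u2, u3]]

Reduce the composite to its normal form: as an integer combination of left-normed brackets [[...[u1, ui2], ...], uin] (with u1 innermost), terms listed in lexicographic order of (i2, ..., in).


[[u1, u2], u3] - [[u1, u3], u2]

A multilinear Lie element is pinned by u1-initial words (u1 innermost).
Composite bracket: [u1, [u2, u3]]
Expanding via [a, b] = ab - ba: 4 signed words (2^2 = 4).
Collect the words opening with u1:
  from u1u2u3, sign +1: term +[[u1, u2], u3]
  from u1u3u2, sign -1: term -[[u1, u3], u2]


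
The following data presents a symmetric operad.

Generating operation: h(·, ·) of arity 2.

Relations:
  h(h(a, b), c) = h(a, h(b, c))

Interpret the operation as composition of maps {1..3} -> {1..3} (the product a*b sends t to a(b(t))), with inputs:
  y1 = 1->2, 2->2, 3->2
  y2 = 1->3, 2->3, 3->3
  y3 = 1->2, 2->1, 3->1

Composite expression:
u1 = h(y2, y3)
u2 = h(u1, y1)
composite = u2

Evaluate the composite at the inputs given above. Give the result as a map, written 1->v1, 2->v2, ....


1->3, 2->3, 3->3

h(y2, y3) = 1->3, 2->3, 3->3
h(h(y2, y3), y1) = 1->3, 2->3, 3->3


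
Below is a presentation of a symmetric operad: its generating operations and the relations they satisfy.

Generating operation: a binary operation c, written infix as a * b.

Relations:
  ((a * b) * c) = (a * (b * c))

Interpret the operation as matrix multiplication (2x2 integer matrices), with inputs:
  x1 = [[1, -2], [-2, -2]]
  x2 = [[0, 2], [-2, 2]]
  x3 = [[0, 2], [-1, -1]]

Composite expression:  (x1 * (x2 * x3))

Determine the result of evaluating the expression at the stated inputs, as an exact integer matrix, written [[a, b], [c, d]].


[[2, 10], [8, 16]]

(x2 * x3) = [[-2, -2], [-2, -6]]
(x1 * (x2 * x3)) = [[2, 10], [8, 16]]


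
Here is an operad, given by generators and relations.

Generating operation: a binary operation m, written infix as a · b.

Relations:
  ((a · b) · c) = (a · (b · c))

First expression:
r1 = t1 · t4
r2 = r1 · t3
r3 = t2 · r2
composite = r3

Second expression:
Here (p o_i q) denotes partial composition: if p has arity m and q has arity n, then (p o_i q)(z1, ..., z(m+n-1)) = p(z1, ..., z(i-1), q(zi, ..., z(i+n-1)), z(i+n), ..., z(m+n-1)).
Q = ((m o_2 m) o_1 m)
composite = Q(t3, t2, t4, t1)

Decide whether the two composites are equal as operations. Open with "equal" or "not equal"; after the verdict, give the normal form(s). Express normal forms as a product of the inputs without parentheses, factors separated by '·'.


not equal: they reduce to t2 · t1 · t4 · t3 and t3 · t2 · t4 · t1

The first expression, normalized: t2 · t1 · t4 · t3
The second expression, normalized: t3 · t2 · t4 · t1
The normal forms differ: not equal.


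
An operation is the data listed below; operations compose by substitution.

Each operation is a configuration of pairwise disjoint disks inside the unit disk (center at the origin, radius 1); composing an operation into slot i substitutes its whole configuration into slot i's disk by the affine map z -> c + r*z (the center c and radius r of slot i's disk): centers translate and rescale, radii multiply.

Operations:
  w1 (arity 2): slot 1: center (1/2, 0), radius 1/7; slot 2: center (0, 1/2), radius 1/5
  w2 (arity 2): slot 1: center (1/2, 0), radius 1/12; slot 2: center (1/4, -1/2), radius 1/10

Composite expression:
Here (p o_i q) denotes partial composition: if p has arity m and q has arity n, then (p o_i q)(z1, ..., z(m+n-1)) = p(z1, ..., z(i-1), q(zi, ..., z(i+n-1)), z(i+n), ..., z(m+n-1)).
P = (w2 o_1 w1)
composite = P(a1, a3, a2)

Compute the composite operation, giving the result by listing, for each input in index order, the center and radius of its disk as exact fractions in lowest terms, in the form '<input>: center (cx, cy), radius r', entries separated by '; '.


a1: center (13/24, 0), radius 1/84; a2: center (1/4, -1/2), radius 1/10; a3: center (1/2, 1/24), radius 1/60


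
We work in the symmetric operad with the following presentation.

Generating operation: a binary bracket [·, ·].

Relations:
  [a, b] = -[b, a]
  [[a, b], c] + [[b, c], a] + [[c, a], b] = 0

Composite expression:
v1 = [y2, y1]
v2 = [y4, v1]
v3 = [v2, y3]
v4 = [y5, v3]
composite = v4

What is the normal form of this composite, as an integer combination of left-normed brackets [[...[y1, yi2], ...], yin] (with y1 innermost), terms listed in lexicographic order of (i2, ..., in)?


A multilinear Lie element is pinned by y1-initial words (y1 innermost).
Composite bracket: [y5, [[y4, [y2, y1]], y3]]
Applying ab - ba throughout gives 16 signed words (2^4 = 16).
Coefficients come from the y1-initial words:
  sign of y1y2y4y3y5 is -1, so it contributes -[[[[y1, y2], y4], y3], y5]

-[[[[y1, y2], y4], y3], y5]


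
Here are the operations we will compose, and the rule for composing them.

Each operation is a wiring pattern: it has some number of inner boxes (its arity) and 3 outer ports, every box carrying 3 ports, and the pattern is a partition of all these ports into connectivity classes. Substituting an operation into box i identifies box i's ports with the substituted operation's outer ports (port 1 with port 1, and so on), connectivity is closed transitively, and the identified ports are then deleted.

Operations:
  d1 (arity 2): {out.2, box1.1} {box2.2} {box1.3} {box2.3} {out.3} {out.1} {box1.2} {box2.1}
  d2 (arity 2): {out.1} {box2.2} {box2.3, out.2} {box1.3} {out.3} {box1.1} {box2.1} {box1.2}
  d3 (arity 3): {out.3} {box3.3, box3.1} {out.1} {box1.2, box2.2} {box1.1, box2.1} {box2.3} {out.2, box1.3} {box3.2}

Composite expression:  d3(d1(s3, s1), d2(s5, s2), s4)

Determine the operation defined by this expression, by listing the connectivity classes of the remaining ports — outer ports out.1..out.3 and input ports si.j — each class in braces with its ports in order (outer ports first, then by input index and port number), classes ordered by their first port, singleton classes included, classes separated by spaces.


After gluing at d3, chains via deleted ports link the s-ports.
the subtree at d1 composes to {out.1} {out.2, s3.1} {out.3} {s1.1} {s1.2} {s1.3} {s3.2} {s3.3} on (s3, s1); out.j = own outer ports
the subtree at d2 composes to {out.1} {out.2, s2.3} {out.3} {s2.1} {s2.2} {s5.1} {s5.2} {s5.3} on (s5, s2); out.j = own outer ports
the subtree at d3 composes to {out.1} {out.2} {out.3} {s1.1} {s1.2} {s1.3} {s2.1} {s2.2} {s2.3, s3.1} {s3.2} {s3.3} {s4.1, s4.3} {s4.2} {s5.1} {s5.2} {s5.3} on (s3, s1, s5, s2, s4); out.j = own outer ports

{out.1} {out.2} {out.3} {s1.1} {s1.2} {s1.3} {s2.1} {s2.2} {s2.3, s3.1} {s3.2} {s3.3} {s4.1, s4.3} {s4.2} {s5.1} {s5.2} {s5.3}


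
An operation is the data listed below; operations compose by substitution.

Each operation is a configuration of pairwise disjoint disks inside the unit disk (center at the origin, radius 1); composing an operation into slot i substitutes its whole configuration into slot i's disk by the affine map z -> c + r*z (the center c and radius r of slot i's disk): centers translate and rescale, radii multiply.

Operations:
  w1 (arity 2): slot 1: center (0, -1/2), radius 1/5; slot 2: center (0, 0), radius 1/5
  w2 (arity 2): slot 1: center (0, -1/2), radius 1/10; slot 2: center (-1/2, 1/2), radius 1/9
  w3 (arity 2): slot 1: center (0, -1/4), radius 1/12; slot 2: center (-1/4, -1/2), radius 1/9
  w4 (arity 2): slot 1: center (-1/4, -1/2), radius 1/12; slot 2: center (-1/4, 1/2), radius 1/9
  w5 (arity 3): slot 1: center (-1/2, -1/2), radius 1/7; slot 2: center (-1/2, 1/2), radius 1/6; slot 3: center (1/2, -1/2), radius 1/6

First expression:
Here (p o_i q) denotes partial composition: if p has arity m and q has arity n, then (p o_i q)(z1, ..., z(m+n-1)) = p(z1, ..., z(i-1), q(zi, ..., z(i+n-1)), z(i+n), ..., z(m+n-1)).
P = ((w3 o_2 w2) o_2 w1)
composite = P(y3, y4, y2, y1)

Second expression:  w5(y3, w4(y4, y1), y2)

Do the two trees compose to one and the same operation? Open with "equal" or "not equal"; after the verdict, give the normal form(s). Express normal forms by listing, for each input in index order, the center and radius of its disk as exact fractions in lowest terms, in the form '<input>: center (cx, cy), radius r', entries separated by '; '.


not equal; first: y1: center (-11/36, -4/9), radius 1/81; y2: center (-1/4, -5/9), radius 1/450; y3: center (0, -1/4), radius 1/12; y4: center (-1/4, -101/180), radius 1/450; second: y1: center (-13/24, 7/12), radius 1/54; y2: center (1/2, -1/2), radius 1/6; y3: center (-1/2, -1/2), radius 1/7; y4: center (-13/24, 5/12), radius 1/72

Reducing the first expression gives y1: center (-11/36, -4/9), radius 1/81; y2: center (-1/4, -5/9), radius 1/450; y3: center (0, -1/4), radius 1/12; y4: center (-1/4, -101/180), radius 1/450
Reducing the second expression gives y1: center (-13/24, 7/12), radius 1/54; y2: center (1/2, -1/2), radius 1/6; y3: center (-1/2, -1/2), radius 1/7; y4: center (-13/24, 5/12), radius 1/72
Distinct normal forms: not equal.


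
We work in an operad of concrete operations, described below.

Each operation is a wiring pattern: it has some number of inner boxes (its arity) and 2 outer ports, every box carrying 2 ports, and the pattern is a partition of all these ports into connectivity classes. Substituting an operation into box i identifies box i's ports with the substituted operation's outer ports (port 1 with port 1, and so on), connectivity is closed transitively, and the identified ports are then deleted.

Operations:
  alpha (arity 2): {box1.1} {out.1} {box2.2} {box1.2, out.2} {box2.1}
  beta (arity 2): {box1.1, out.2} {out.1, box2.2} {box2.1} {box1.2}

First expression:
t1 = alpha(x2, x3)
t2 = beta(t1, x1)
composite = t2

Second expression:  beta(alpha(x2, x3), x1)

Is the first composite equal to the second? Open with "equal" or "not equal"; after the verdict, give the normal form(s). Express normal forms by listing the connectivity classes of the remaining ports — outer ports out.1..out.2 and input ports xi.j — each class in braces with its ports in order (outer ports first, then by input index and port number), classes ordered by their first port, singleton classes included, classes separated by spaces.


The first expression, normalized: {out.1, x1.2} {out.2} {x1.1} {x2.1} {x2.2} {x3.1} {x3.2}
The second expression, normalized: {out.1, x1.2} {out.2} {x1.1} {x2.1} {x2.2} {x3.1} {x3.2}
One common form — equal.

equal: each reduces to {out.1, x1.2} {out.2} {x1.1} {x2.1} {x2.2} {x3.1} {x3.2}


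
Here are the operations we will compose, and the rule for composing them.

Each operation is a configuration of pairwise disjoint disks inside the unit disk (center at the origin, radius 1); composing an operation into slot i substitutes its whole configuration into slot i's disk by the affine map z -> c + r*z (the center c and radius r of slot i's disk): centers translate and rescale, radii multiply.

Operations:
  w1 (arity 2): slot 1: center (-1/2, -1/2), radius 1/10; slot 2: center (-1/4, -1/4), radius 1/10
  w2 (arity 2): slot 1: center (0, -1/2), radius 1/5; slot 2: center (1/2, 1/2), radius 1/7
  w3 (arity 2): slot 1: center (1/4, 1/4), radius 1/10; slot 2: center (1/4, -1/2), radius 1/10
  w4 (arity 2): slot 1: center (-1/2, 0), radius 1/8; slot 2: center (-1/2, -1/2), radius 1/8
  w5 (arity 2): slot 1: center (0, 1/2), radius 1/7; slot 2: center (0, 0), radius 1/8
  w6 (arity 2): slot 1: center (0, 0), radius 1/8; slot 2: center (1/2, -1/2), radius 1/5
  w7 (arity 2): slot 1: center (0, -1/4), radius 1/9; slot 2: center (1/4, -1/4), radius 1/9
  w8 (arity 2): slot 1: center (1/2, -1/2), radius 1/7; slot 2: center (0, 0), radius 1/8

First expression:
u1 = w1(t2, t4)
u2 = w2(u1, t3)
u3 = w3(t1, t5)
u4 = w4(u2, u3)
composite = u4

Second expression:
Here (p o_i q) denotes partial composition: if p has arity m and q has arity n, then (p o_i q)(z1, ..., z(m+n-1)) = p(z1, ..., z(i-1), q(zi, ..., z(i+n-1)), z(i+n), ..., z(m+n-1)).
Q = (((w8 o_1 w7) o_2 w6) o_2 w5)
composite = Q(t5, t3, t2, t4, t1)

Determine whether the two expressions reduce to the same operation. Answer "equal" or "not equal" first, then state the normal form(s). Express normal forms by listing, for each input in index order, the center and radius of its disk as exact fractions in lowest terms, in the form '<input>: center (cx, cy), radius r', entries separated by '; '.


not equal — first t1: center (-15/32, -15/32), radius 1/80; t2: center (-41/80, -3/40), radius 1/400; t3: center (-7/16, 1/16), radius 1/56; t4: center (-81/160, -11/160), radius 1/400; t5: center (-15/32, -9/16), radius 1/80, second t1: center (0, 0), radius 1/8; t2: center (15/28, -15/28), radius 1/4032; t3: center (15/28, -77/144), radius 1/3528; t4: center (137/252, -137/252), radius 1/315; t5: center (1/2, -15/28), radius 1/63

Reducing the first expression gives t1: center (-15/32, -15/32), radius 1/80; t2: center (-41/80, -3/40), radius 1/400; t3: center (-7/16, 1/16), radius 1/56; t4: center (-81/160, -11/160), radius 1/400; t5: center (-15/32, -9/16), radius 1/80
Reducing the second expression gives t1: center (0, 0), radius 1/8; t2: center (15/28, -15/28), radius 1/4032; t3: center (15/28, -77/144), radius 1/3528; t4: center (137/252, -137/252), radius 1/315; t5: center (1/2, -15/28), radius 1/63
The forms do not match — not equal.


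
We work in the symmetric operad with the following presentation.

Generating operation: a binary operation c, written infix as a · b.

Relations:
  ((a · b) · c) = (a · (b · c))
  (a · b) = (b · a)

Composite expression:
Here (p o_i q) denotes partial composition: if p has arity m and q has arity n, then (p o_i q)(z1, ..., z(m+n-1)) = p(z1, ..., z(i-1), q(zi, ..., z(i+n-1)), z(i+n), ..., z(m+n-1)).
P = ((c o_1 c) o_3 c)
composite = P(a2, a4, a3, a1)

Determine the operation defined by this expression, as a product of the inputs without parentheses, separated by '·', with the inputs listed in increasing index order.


Any arrangement under c is one operation, so sort the a-inputs.
(a2 · a4) flattens to a2 · a4
(a3 · a1) flattens to a3 · a1
((a2 · a4) · (a3 · a1)) flattens to a2 · a4 · a3 · a1
sorting the factors by input index: a1 · a2 · a3 · a4

a1 · a2 · a3 · a4


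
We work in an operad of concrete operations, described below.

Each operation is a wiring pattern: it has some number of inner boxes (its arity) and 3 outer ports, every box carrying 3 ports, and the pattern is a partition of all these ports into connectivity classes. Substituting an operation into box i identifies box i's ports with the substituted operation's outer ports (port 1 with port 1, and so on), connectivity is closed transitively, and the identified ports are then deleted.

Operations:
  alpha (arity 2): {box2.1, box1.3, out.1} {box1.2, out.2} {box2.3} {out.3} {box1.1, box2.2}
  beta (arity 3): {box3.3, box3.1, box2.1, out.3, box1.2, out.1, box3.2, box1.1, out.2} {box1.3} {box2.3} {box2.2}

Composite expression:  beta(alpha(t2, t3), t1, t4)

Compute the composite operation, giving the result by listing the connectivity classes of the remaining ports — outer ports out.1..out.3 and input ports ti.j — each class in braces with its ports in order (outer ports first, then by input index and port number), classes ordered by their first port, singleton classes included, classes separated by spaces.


{out.1, out.2, out.3, t1.1, t2.2, t2.3, t3.1, t4.1, t4.2, t4.3} {t1.2} {t1.3} {t2.1, t3.2} {t3.3}

Substituting into beta glues patterns; closure does the rest.
alpha over (t2, t3) gives {out.1, t2.3, t3.1} {out.2, t2.2} {out.3} {t2.1, t3.2} {t3.3}, out.j being that stage's outer ports
beta over (t2, t3, t1, t4) gives {out.1, out.2, out.3, t1.1, t2.2, t2.3, t3.1, t4.1, t4.2, t4.3} {t1.2} {t1.3} {t2.1, t3.2} {t3.3}, out.j being that stage's outer ports


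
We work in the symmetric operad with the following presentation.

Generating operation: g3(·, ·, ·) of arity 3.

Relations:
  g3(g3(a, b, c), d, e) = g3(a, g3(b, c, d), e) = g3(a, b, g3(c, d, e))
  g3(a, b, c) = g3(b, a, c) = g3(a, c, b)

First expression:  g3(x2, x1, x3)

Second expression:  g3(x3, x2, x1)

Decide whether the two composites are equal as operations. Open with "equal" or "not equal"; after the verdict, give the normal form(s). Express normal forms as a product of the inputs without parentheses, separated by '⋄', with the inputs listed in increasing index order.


equal — both sides give x1 ⋄ x2 ⋄ x3

The first composite normalizes to x1 ⋄ x2 ⋄ x3
The second composite normalizes to x1 ⋄ x2 ⋄ x3
Same normal form: equal.


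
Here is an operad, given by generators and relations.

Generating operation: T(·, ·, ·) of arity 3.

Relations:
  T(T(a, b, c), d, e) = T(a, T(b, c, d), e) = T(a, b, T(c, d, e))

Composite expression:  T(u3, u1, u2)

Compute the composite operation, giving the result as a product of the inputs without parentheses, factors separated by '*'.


u3 * u1 * u2


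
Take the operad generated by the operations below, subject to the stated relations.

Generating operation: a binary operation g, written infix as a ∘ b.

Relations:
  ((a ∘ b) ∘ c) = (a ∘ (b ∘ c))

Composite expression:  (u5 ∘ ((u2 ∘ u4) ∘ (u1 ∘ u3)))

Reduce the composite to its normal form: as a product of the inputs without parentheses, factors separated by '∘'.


u5 ∘ u2 ∘ u4 ∘ u1 ∘ u3

The g-tree's shape is irrelevant; the u-reading-order decides.
(u2 ∘ u4) unparenthesizes to u2 ∘ u4
(u1 ∘ u3) unparenthesizes to u1 ∘ u3
((u2 ∘ u4) ∘ (u1 ∘ u3)) unparenthesizes to u2 ∘ u4 ∘ u1 ∘ u3
(u5 ∘ ((u2 ∘ u4) ∘ (u1 ∘ u3))) unparenthesizes to u5 ∘ u2 ∘ u4 ∘ u1 ∘ u3


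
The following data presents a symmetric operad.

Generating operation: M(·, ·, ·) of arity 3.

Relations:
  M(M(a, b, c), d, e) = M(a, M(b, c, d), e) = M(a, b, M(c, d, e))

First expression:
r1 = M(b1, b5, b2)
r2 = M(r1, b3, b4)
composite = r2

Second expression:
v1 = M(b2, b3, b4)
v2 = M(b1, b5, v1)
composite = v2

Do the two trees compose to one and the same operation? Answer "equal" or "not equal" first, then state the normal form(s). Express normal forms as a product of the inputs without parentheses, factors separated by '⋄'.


Normal form of the first expression: b1 ⋄ b5 ⋄ b2 ⋄ b3 ⋄ b4
Normal form of the second expression: b1 ⋄ b5 ⋄ b2 ⋄ b3 ⋄ b4
One common form — equal.

equal; the common form is b1 ⋄ b5 ⋄ b2 ⋄ b3 ⋄ b4


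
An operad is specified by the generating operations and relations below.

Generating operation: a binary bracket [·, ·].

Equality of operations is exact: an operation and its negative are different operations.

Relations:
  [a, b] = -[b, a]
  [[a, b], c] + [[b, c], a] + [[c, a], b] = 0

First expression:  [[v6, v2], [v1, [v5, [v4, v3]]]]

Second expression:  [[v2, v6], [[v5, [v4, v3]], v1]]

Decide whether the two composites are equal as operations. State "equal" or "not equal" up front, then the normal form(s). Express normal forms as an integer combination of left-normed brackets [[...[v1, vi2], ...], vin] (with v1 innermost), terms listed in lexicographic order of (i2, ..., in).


equal; the common form is [[[[[v1, v3], v4], v5], v2], v6] - [[[[[v1, v3], v4], v5], v6], v2] - [[[[[v1, v4], v3], v5], v2], v6] + [[[[[v1, v4], v3], v5], v6], v2] - [[[[[v1, v5], v3], v4], v2], v6] + [[[[[v1, v5], v3], v4], v6], v2] + [[[[[v1, v5], v4], v3], v2], v6] - [[[[[v1, v5], v4], v3], v6], v2]

In normal form, the first expression is [[[[[v1, v3], v4], v5], v2], v6] - [[[[[v1, v3], v4], v5], v6], v2] - [[[[[v1, v4], v3], v5], v2], v6] + [[[[[v1, v4], v3], v5], v6], v2] - [[[[[v1, v5], v3], v4], v2], v6] + [[[[[v1, v5], v3], v4], v6], v2] + [[[[[v1, v5], v4], v3], v2], v6] - [[[[[v1, v5], v4], v3], v6], v2]
In normal form, the second expression is [[[[[v1, v3], v4], v5], v2], v6] - [[[[[v1, v3], v4], v5], v6], v2] - [[[[[v1, v4], v3], v5], v2], v6] + [[[[[v1, v4], v3], v5], v6], v2] - [[[[[v1, v5], v3], v4], v2], v6] + [[[[[v1, v5], v3], v4], v6], v2] + [[[[[v1, v5], v4], v3], v2], v6] - [[[[[v1, v5], v4], v3], v6], v2]
Identical normal forms: equal.


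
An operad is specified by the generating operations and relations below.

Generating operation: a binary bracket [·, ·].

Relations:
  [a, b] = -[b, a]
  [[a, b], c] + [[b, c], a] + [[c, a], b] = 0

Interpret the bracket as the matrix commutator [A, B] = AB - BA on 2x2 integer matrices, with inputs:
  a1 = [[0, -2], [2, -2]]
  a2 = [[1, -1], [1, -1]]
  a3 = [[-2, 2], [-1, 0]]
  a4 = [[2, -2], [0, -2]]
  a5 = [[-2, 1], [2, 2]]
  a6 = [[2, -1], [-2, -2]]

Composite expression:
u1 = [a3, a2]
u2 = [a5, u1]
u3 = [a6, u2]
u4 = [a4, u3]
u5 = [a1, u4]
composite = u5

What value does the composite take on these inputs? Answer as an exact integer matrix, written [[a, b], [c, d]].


[[-576, 576], [0, 576]]

[a3, a2] = [[1, -2], [0, -1]]
[a5, [a3, a2]] = [[4, 6], [4, -4]]
[a6, [a5, [a3, a2]]] = [[8, 32], [-32, -8]]
[a4, [a6, [a5, [a3, a2]]]] = [[64, 160], [128, -64]]
[a1, [a4, [a6, [a5, [a3, a2]]]]] = [[-576, 576], [0, 576]]


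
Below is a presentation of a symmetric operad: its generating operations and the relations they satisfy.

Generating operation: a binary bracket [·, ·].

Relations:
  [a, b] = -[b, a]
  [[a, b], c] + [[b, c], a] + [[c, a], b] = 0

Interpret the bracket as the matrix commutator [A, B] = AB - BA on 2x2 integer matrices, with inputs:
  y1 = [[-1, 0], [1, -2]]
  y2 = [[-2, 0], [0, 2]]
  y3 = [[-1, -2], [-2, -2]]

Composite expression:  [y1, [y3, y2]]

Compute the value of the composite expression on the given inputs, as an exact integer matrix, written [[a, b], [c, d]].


[y3, y2] = [[0, -8], [8, 0]]
[y1, [y3, y2]] = [[8, -8], [-8, -8]]

[[8, -8], [-8, -8]]


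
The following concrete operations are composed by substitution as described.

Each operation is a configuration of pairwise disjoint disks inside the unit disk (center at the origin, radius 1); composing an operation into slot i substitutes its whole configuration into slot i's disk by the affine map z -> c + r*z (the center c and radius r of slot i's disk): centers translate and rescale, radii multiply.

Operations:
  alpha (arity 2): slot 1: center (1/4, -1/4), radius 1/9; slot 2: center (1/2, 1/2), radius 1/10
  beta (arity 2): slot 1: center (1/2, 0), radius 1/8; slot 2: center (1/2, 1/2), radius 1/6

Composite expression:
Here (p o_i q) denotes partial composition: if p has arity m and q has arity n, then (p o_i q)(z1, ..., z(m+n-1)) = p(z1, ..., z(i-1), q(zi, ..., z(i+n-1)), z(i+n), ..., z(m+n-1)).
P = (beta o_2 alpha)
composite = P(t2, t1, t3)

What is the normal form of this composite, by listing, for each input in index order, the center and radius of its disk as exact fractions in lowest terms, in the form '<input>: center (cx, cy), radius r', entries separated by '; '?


Only the slot chain above each t matters under beta; compose those maps.
t2 passes through 1 substitution, ending at center (1/2, 0), radius 1/8
t1 passes through 2 substitutions, ending at center (13/24, 11/24), radius 1/54
t3 passes through 2 substitutions, ending at center (7/12, 7/12), radius 1/60

t1: center (13/24, 11/24), radius 1/54; t2: center (1/2, 0), radius 1/8; t3: center (7/12, 7/12), radius 1/60


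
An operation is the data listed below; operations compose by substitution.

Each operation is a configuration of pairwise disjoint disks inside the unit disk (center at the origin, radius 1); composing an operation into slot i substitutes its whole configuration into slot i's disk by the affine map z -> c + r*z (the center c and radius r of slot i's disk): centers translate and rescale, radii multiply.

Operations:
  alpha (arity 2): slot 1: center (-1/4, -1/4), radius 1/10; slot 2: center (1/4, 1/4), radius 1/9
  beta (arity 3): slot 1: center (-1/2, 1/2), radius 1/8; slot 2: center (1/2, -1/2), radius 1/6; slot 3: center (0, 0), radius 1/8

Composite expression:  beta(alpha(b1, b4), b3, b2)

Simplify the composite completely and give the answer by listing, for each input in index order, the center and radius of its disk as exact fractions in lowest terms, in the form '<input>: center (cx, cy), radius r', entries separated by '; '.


b1: center (-17/32, 15/32), radius 1/80; b2: center (0, 0), radius 1/8; b3: center (1/2, -1/2), radius 1/6; b4: center (-15/32, 17/32), radius 1/72


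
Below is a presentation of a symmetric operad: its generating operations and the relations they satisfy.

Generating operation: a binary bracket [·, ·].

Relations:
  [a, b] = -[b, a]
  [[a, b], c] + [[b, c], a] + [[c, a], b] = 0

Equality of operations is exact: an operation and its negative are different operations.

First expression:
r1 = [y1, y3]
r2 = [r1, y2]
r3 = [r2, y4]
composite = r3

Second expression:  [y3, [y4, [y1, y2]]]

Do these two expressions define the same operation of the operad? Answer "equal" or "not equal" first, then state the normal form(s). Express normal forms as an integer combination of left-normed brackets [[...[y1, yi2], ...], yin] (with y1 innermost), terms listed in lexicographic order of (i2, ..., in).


not equal — first [[[y1, y3], y2], y4], second [[[y1, y2], y4], y3]


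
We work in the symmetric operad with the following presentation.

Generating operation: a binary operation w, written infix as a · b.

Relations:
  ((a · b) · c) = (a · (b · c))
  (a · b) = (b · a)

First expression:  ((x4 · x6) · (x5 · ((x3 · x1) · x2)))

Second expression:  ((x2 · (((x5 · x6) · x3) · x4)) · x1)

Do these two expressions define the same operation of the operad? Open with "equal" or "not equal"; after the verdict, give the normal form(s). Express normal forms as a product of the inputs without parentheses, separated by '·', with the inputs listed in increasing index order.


equal; the common form is x1 · x2 · x3 · x4 · x5 · x6

The first expression reduces to x1 · x2 · x3 · x4 · x5 · x6
The second expression reduces to x1 · x2 · x3 · x4 · x5 · x6
The forms coincide; equal.


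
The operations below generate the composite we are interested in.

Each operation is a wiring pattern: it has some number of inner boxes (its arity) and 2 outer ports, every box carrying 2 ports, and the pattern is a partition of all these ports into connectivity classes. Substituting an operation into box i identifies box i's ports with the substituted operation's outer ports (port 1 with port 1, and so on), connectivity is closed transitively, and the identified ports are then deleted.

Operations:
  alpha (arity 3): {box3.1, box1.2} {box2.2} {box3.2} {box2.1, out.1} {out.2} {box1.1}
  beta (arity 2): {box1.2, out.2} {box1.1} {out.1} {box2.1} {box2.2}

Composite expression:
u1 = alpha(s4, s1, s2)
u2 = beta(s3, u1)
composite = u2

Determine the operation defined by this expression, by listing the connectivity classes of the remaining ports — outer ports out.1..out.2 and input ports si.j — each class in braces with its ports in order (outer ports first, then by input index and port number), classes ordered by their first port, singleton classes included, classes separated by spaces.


After gluing at beta, chains via deleted ports link the s-ports.
stage alpha: inputs (s4, s1, s2), connectivity {out.1, s1.1} {out.2} {s1.2} {s2.1, s4.2} {s2.2} {s4.1}, out.j its boundary
stage beta: inputs (s3, s4, s1, s2), connectivity {out.1} {out.2, s3.2} {s1.1} {s1.2} {s2.1, s4.2} {s2.2} {s3.1} {s4.1}, out.j its boundary

{out.1} {out.2, s3.2} {s1.1} {s1.2} {s2.1, s4.2} {s2.2} {s3.1} {s4.1}


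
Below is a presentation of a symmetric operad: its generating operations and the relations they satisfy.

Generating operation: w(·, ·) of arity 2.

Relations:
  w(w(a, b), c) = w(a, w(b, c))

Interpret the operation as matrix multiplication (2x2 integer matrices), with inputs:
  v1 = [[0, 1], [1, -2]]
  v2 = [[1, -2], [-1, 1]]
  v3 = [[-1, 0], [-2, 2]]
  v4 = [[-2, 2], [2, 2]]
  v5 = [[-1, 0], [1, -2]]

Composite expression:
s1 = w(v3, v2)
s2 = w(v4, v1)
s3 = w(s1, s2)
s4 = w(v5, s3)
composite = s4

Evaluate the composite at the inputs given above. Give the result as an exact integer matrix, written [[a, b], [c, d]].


[[-2, -2], [-6, -22]]

w(v3, v2) = [[-1, 2], [-4, 6]]
w(v4, v1) = [[2, -6], [2, -2]]
w(w(v3, v2), w(v4, v1)) = [[2, 2], [4, 12]]
w(v5, w(w(v3, v2), w(v4, v1))) = [[-2, -2], [-6, -22]]
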